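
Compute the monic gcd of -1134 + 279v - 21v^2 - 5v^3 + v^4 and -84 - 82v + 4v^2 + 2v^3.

Apply the Euclidean algorithm:
  v^4 - 5v^3 - 21v^2 + 279v - 1134 = ((1/2)v - 7/2)(2v^3 + 4v^2 - 82v - 84) + (34v^2 + 34v - 1428)
  2v^3 + 4v^2 - 82v - 84 = ((1/17)v + 1/17)(34v^2 + 34v - 1428) + (0)
Last nonzero remainder: 34v^2 + 34v - 1428. Dividing through by 34 gives the monic gcd v^2 + v - 42.

-42 + v + v^2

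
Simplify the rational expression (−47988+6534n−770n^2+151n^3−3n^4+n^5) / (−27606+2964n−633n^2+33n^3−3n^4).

(558−63n+n^2−n^3)/(321−27n+3n^2)

By polynomial division,
  n^5−3n^4+151n^3−770n^2+6534n−47988 = (−(1/3)n−8/3)(−3n^4+33n^3−633n^2+2964n−27606) + (28n^3−1470n^2+5236n−121604)
  −3n^4+33n^3−633n^2+2964n−27606 = (−(3/28)n−249/56)(28n^3−1470n^2+5236n−121604) + (−(26433/4)n^2+(26433/2)n−1136619/2)
  28n^3−1470n^2+5236n−121604 = (−(112/26433)n+5656/26433)(−(26433/4)n^2+(26433/2)n−1136619/2) + (0)
Last nonzero remainder: −(26433/4)n^2+(26433/2)n−1136619/2. Dividing through by −26433/4 gives the monic gcd n^2−2n+86.
Cancel n^2−2n+86 from numerator and denominator to get the reduced form.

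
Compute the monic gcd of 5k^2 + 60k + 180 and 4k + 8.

Repeated division with remainder:
  5k^2 + 60k + 180 = ((5/4)k + 25/2)(4k + 8) + (80)
  4k + 8 = ((1/20)k + 1/10)(80) + (0)
The last nonzero remainder is the constant 80, so the polynomials are coprime and gcd = 1.

1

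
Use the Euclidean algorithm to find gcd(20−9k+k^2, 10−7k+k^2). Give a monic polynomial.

By polynomial division,
  k^2−9k+20 = (k^2−7k+10) + (−2k+10)
  k^2−7k+10 = (−(1/2)k+1)(−2k+10) + (0)
Last nonzero remainder: −2k+10. Dividing through by −2 gives the monic gcd k−5.

−5+k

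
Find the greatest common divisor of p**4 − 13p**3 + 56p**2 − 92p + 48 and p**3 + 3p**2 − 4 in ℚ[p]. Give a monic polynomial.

By polynomial division,
  p**4 − 13p**3 + 56p**2 − 92p + 48 = (p − 16)(p**3 + 3p**2 − 4) + (104p**2 − 88p − 16)
  p**3 + 3p**2 − 4 = ((1/104)p + 25/676)(104p**2 − 88p − 16) + ((576/169)p − 576/169)
  104p**2 − 88p − 16 = ((2197/72)p + 169/36)((576/169)p − 576/169) + (0)
Last nonzero remainder: (576/169)p − 576/169. Dividing through by 576/169 gives the monic gcd p − 1.

p − 1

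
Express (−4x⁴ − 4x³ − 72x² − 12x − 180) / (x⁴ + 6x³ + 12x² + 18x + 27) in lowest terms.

(−4x² − 4x − 60)/(x² + 6x + 9)

By polynomial division,
  −4x⁴ − 4x³ − 72x² − 12x − 180 = (−4)(x⁴ + 6x³ + 12x² + 18x + 27) + (20x³ − 24x² + 60x − 72)
  x⁴ + 6x³ + 12x² + 18x + 27 = ((1/20)x + 9/25)(20x³ − 24x² + 60x − 72) + ((441/25)x² + 1323/25)
  20x³ − 24x² + 60x − 72 = ((500/441)x − 200/147)((441/25)x² + 1323/25) + (0)
Last nonzero remainder: (441/25)x² + 1323/25. Dividing through by 441/25 gives the monic gcd x² + 3.
Cancel x² + 3 from numerator and denominator to get the reduced form.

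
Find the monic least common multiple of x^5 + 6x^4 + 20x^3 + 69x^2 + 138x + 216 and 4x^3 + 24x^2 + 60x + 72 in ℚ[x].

Apply the Euclidean algorithm:
  x^5 + 6x^4 + 20x^3 + 69x^2 + 138x + 216 = ((1/4)x^2 + 5/4)(4x^3 + 24x^2 + 60x + 72) + (21x^2 + 63x + 126)
  4x^3 + 24x^2 + 60x + 72 = ((4/21)x + 4/7)(21x^2 + 63x + 126) + (0)
Last nonzero remainder: 21x^2 + 63x + 126. Dividing through by 21 gives the monic gcd x^2 + 3x + 6.
Then lcm(f, g) = f·g / gcd(f, g); expanding and making the result monic gives the answer.

x^6 + 9x^5 + 38x^4 + 129x^3 + 345x^2 + 630x + 648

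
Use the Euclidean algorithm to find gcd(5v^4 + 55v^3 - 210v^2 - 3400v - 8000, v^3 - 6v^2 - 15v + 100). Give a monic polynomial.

v + 4

By polynomial division,
  5v^4 + 55v^3 - 210v^2 - 3400v - 8000 = (5v + 85)(v^3 - 6v^2 - 15v + 100) + (375v^2 - 2625v - 16500)
  v^3 - 6v^2 - 15v + 100 = ((1/375)v + 1/375)(375v^2 - 2625v - 16500) + (36v + 144)
  375v^2 - 2625v - 16500 = ((125/12)v - 1375/12)(36v + 144) + (0)
Last nonzero remainder: 36v + 144. Dividing through by 36 gives the monic gcd v + 4.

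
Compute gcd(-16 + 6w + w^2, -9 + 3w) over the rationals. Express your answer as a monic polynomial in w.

Repeated division with remainder:
  w^2 + 6w - 16 = ((1/3)w + 3)(3w - 9) + (11)
  3w - 9 = ((3/11)w - 9/11)(11) + (0)
The last nonzero remainder is the constant 11, so the polynomials are coprime and gcd = 1.

1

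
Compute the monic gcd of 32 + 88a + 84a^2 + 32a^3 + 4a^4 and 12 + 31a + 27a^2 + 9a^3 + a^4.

4 + 9a + 6a^2 + a^3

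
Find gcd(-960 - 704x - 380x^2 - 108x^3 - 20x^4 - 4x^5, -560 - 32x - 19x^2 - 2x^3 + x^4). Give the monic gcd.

16 + x^2

Euclidean algorithm in ℚ[x]:
  -4x^5 - 20x^4 - 108x^3 - 380x^2 - 704x - 960 = (-4x - 28)(x^4 - 2x^3 - 19x^2 - 32x - 560) + (-240x^3 - 1040x^2 - 3840x - 16640)
  x^4 - 2x^3 - 19x^2 - 32x - 560 = (-(1/240)x + 19/720)(-240x^3 - 1040x^2 - 3840x - 16640) + (-(68/9)x^2 - 1088/9)
  -240x^3 - 1040x^2 - 3840x - 16640 = ((540/17)x + 2340/17)(-(68/9)x^2 - 1088/9) + (0)
Last nonzero remainder: -(68/9)x^2 - 1088/9. Dividing through by -68/9 gives the monic gcd x^2 + 16.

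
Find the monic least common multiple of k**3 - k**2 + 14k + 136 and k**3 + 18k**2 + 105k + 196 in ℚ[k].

k**5 + 13k**4 + 49k**3 + 283k**2 + 2590k + 6664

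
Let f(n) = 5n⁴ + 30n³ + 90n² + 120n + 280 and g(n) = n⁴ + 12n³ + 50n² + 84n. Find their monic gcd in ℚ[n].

Repeated division with remainder:
  5n⁴ + 30n³ + 90n² + 120n + 280 = (5)(n⁴ + 12n³ + 50n² + 84n) + (−30n³ − 160n² − 300n + 280)
  n⁴ + 12n³ + 50n² + 84n = (−(1/30)n − 2/9)(−30n³ − 160n² − 300n + 280) + ((40/9)n² + (80/3)n + 560/9)
  −30n³ − 160n² − 300n + 280 = (−(27/4)n + 9/2)((40/9)n² + (80/3)n + 560/9) + (0)
Last nonzero remainder: (40/9)n² + (80/3)n + 560/9. Dividing through by 40/9 gives the monic gcd n² + 6n + 14.

n² + 6n + 14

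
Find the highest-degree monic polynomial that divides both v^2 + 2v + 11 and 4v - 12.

1

By polynomial division,
  v^2 + 2v + 11 = ((1/4)v + 5/4)(4v - 12) + (26)
  4v - 12 = ((2/13)v - 6/13)(26) + (0)
The last nonzero remainder is the constant 26, so the polynomials are coprime and gcd = 1.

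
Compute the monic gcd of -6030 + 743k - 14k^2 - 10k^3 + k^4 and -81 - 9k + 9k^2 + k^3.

Euclidean algorithm in ℚ[k]:
  k^4 - 10k^3 - 14k^2 + 743k - 6030 = (k - 19)(k^3 + 9k^2 - 9k - 81) + (166k^2 + 653k - 7569)
  k^3 + 9k^2 - 9k - 81 = ((1/166)k + 841/27556)(166k^2 + 653k - 7569) + ((459277/27556)k + 4133493/27556)
  166k^2 + 653k - 7569 = ((4574296/459277)k - 23174596/459277)((459277/27556)k + 4133493/27556) + (0)
Last nonzero remainder: (459277/27556)k + 4133493/27556. Dividing through by 459277/27556 gives the monic gcd k + 9.

9 + k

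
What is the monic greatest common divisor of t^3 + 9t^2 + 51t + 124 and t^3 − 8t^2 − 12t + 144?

t + 4

By polynomial division,
  t^3 + 9t^2 + 51t + 124 = (t^3 − 8t^2 − 12t + 144) + (17t^2 + 63t − 20)
  t^3 − 8t^2 − 12t + 144 = ((1/17)t − 199/289)(17t^2 + 63t − 20) + ((9409/289)t + 37636/289)
  17t^2 + 63t − 20 = ((4913/9409)t − 1445/9409)((9409/289)t + 37636/289) + (0)
Last nonzero remainder: (9409/289)t + 37636/289. Dividing through by 9409/289 gives the monic gcd t + 4.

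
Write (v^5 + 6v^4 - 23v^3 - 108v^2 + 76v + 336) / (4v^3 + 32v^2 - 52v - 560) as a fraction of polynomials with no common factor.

(v^3 + 3v^2 - 4v - 12)/(4v + 20)

By polynomial division,
  v^5 + 6v^4 - 23v^3 - 108v^2 + 76v + 336 = ((1/4)v^2 - (1/2)v + 3/2)(4v^3 + 32v^2 - 52v - 560) + (-42v^2 - 126v + 1176)
  4v^3 + 32v^2 - 52v - 560 = (-(2/21)v - 10/21)(-42v^2 - 126v + 1176) + (0)
Last nonzero remainder: -42v^2 - 126v + 1176. Dividing through by -42 gives the monic gcd v^2 + 3v - 28.
Cancel v^2 + 3v - 28 from numerator and denominator to get the reduced form.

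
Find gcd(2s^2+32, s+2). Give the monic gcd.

1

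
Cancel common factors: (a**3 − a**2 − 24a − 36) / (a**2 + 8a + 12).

(a**2 − 3a − 18)/(a + 6)

Apply the Euclidean algorithm:
  a**3 − a**2 − 24a − 36 = (a − 9)(a**2 + 8a + 12) + (36a + 72)
  a**2 + 8a + 12 = ((1/36)a + 1/6)(36a + 72) + (0)
Last nonzero remainder: 36a + 72. Dividing through by 36 gives the monic gcd a + 2.
Cancel a + 2 from numerator and denominator to get the reduced form.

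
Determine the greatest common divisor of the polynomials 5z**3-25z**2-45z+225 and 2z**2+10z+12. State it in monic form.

Euclidean algorithm in ℚ[z]:
  5z**3-25z**2-45z+225 = ((5/2)z-25)(2z**2+10z+12) + (175z+525)
  2z**2+10z+12 = ((2/175)z+4/175)(175z+525) + (0)
Last nonzero remainder: 175z+525. Dividing through by 175 gives the monic gcd z+3.

z+3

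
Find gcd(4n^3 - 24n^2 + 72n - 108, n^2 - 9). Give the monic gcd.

n - 3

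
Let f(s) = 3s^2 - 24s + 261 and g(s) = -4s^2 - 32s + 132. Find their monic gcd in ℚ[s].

1

Repeated division with remainder:
  3s^2 - 24s + 261 = (-3/4)(-4s^2 - 32s + 132) + (-48s + 360)
  -4s^2 - 32s + 132 = ((1/12)s + 31/24)(-48s + 360) + (-333)
  -48s + 360 = ((16/111)s - 40/37)(-333) + (0)
The last nonzero remainder is the constant -333, so the polynomials are coprime and gcd = 1.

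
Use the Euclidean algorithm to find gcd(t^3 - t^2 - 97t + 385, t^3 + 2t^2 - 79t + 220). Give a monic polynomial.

t^2 + 6t - 55

Apply the Euclidean algorithm:
  t^3 - t^2 - 97t + 385 = (t^3 + 2t^2 - 79t + 220) + (-3t^2 - 18t + 165)
  t^3 + 2t^2 - 79t + 220 = (-(1/3)t + 4/3)(-3t^2 - 18t + 165) + (0)
Last nonzero remainder: -3t^2 - 18t + 165. Dividing through by -3 gives the monic gcd t^2 + 6t - 55.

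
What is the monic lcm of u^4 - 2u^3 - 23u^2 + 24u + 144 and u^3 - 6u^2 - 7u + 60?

u^5 - 7u^4 - 13u^3 + 139u^2 + 24u - 720

By polynomial division,
  u^4 - 2u^3 - 23u^2 + 24u + 144 = (u + 4)(u^3 - 6u^2 - 7u + 60) + (8u^2 - 8u - 96)
  u^3 - 6u^2 - 7u + 60 = ((1/8)u - 5/8)(8u^2 - 8u - 96) + (0)
Last nonzero remainder: 8u^2 - 8u - 96. Dividing through by 8 gives the monic gcd u^2 - u - 12.
Then lcm(f, g) = f·g / gcd(f, g); expanding and making the result monic gives the answer.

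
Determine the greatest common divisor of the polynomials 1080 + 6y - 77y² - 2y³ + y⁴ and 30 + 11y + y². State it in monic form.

30 + 11y + y²

Apply the Euclidean algorithm:
  y⁴ - 2y³ - 77y² + 6y + 1080 = (y² - 13y + 36)(y² + 11y + 30) + (0)
The last nonzero remainder y² + 11y + 30 is already monic.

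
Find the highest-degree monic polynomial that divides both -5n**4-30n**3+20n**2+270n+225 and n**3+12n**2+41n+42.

n+3

Repeated division with remainder:
  -5n**4-30n**3+20n**2+270n+225 = (-5n+30)(n**3+12n**2+41n+42) + (-135n**2-750n-1035)
  n**3+12n**2+41n+42 = (-(1/135)n-58/1215)(-135n**2-750n-1035) + (-(200/81)n-200/27)
  -135n**2-750n-1035 = ((2187/40)n+5589/40)(-(200/81)n-200/27) + (0)
Last nonzero remainder: -(200/81)n-200/27. Dividing through by -200/81 gives the monic gcd n+3.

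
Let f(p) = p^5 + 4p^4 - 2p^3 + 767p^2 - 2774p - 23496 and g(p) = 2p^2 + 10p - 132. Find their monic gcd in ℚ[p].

By polynomial division,
  p^5 + 4p^4 - 2p^3 + 767p^2 - 2774p - 23496 = ((1/2)p^3 - (1/2)p^2 + (69/2)p + 178)(2p^2 + 10p - 132) + (0)
Last nonzero remainder: 2p^2 + 10p - 132. Dividing through by 2 gives the monic gcd p^2 + 5p - 66.

p^2 + 5p - 66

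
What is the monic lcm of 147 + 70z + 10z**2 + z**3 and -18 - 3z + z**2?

By polynomial division,
  z**3 + 10z**2 + 70z + 147 = (z + 13)(z**2 - 3z - 18) + (127z + 381)
  z**2 - 3z - 18 = ((1/127)z - 6/127)(127z + 381) + (0)
Last nonzero remainder: 127z + 381. Dividing through by 127 gives the monic gcd z + 3.
Then lcm(f, g) = f·g / gcd(f, g); expanding and making the result monic gives the answer.

-882 - 273z + 10z**2 + 4z**3 + z**4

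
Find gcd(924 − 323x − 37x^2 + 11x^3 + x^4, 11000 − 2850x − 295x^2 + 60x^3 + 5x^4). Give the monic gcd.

−44 + 7x + x^2

By polynomial division,
  x^4 + 11x^3 − 37x^2 − 323x + 924 = (1/5)(5x^4 + 60x^3 − 295x^2 − 2850x + 11000) + (−x^3 + 22x^2 + 247x − 1276)
  5x^4 + 60x^3 − 295x^2 − 2850x + 11000 = (−5x − 170)(−x^3 + 22x^2 + 247x − 1276) + (4680x^2 + 32760x − 205920)
  −x^3 + 22x^2 + 247x − 1276 = (−(1/4680)x + 29/4680)(4680x^2 + 32760x − 205920) + (0)
Last nonzero remainder: 4680x^2 + 32760x − 205920. Dividing through by 4680 gives the monic gcd x^2 + 7x − 44.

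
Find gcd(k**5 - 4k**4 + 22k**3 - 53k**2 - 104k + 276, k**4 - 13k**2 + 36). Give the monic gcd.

Euclidean algorithm in ℚ[k]:
  k**5 - 4k**4 + 22k**3 - 53k**2 - 104k + 276 = (k - 4)(k**4 - 13k**2 + 36) + (35k**3 - 105k**2 - 140k + 420)
  k**4 - 13k**2 + 36 = ((1/35)k + 3/35)(35k**3 - 105k**2 - 140k + 420) + (0)
Last nonzero remainder: 35k**3 - 105k**2 - 140k + 420. Dividing through by 35 gives the monic gcd k**3 - 3k**2 - 4k + 12.

k**3 - 3k**2 - 4k + 12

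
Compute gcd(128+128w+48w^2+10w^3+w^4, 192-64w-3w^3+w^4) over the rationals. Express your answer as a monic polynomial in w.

By polynomial division,
  w^4+10w^3+48w^2+128w+128 = (w^4-3w^3-64w+192) + (13w^3+48w^2+192w-64)
  w^4-3w^3-64w+192 = ((1/13)w-87/169)(13w^3+48w^2+192w-64) + ((1680/169)w^2+(6720/169)w+26880/169)
  13w^3+48w^2+192w-64 = ((2197/1680)w-169/420)((1680/169)w^2+(6720/169)w+26880/169) + (0)
Last nonzero remainder: (1680/169)w^2+(6720/169)w+26880/169. Dividing through by 1680/169 gives the monic gcd w^2+4w+16.

16+4w+w^2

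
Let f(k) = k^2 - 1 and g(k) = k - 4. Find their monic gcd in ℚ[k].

Repeated division with remainder:
  k^2 - 1 = (k + 4)(k - 4) + (15)
  k - 4 = ((1/15)k - 4/15)(15) + (0)
The last nonzero remainder is the constant 15, so the polynomials are coprime and gcd = 1.

1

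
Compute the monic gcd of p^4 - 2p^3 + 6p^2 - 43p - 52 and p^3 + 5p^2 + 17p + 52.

p^2 + p + 13

Apply the Euclidean algorithm:
  p^4 - 2p^3 + 6p^2 - 43p - 52 = (p - 7)(p^3 + 5p^2 + 17p + 52) + (24p^2 + 24p + 312)
  p^3 + 5p^2 + 17p + 52 = ((1/24)p + 1/6)(24p^2 + 24p + 312) + (0)
Last nonzero remainder: 24p^2 + 24p + 312. Dividing through by 24 gives the monic gcd p^2 + p + 13.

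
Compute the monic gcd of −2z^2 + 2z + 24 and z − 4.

Apply the Euclidean algorithm:
  −2z^2 + 2z + 24 = (−2z − 6)(z − 4) + (0)
The last nonzero remainder z − 4 is already monic.

z − 4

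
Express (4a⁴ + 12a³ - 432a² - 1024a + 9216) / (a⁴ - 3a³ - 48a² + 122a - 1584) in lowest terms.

By polynomial division,
  4a⁴ + 12a³ - 432a² - 1024a + 9216 = (4)(a⁴ - 3a³ - 48a² + 122a - 1584) + (24a³ - 240a² - 1512a + 15552)
  a⁴ - 3a³ - 48a² + 122a - 1584 = ((1/24)a + 7/24)(24a³ - 240a² - 1512a + 15552) + (85a² - 85a - 6120)
  24a³ - 240a² - 1512a + 15552 = ((24/85)a - 216/85)(85a² - 85a - 6120) + (0)
Last nonzero remainder: 85a² - 85a - 6120. Dividing through by 85 gives the monic gcd a² - a - 72.
Cancel a² - a - 72 from numerator and denominator to get the reduced form.

(4a² + 16a - 128)/(a² - 2a + 22)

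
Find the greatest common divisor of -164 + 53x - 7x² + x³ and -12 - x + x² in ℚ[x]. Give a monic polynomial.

Euclidean algorithm in ℚ[x]:
  x³ - 7x² + 53x - 164 = (x - 6)(x² - x - 12) + (59x - 236)
  x² - x - 12 = ((1/59)x + 3/59)(59x - 236) + (0)
Last nonzero remainder: 59x - 236. Dividing through by 59 gives the monic gcd x - 4.

-4 + x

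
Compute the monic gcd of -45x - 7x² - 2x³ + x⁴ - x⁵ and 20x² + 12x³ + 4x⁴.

Repeated division with remainder:
  -x⁵ + x⁴ - 2x³ - 7x² - 45x = (-(1/4)x + 1)(4x⁴ + 12x³ + 20x²) + (-9x³ - 27x² - 45x)
  4x⁴ + 12x³ + 20x² = (-(4/9)x)(-9x³ - 27x² - 45x) + (0)
Last nonzero remainder: -9x³ - 27x² - 45x. Dividing through by -9 gives the monic gcd x³ + 3x² + 5x.

5x + 3x² + x³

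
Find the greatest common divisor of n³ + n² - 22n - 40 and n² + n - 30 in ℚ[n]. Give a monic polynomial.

n - 5

Euclidean algorithm in ℚ[n]:
  n³ + n² - 22n - 40 = (n)(n² + n - 30) + (8n - 40)
  n² + n - 30 = ((1/8)n + 3/4)(8n - 40) + (0)
Last nonzero remainder: 8n - 40. Dividing through by 8 gives the monic gcd n - 5.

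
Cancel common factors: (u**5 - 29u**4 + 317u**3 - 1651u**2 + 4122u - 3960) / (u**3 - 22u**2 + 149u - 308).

(u**3 - 14u**2 + 63u - 90)/(u - 7)

By polynomial division,
  u**5 - 29u**4 + 317u**3 - 1651u**2 + 4122u - 3960 = (u**2 - 7u + 14)(u**3 - 22u**2 + 149u - 308) + (8u**2 - 120u + 352)
  u**3 - 22u**2 + 149u - 308 = ((1/8)u - 7/8)(8u**2 - 120u + 352) + (0)
Last nonzero remainder: 8u**2 - 120u + 352. Dividing through by 8 gives the monic gcd u**2 - 15u + 44.
Cancel u**2 - 15u + 44 from numerator and denominator to get the reduced form.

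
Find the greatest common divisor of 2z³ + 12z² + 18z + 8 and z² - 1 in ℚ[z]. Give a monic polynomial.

z + 1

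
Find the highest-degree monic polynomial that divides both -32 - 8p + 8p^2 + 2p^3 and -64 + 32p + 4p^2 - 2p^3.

-8 + 2p + p^2

Apply the Euclidean algorithm:
  2p^3 + 8p^2 - 8p - 32 = (-1)(-2p^3 + 4p^2 + 32p - 64) + (12p^2 + 24p - 96)
  -2p^3 + 4p^2 + 32p - 64 = (-(1/6)p + 2/3)(12p^2 + 24p - 96) + (0)
Last nonzero remainder: 12p^2 + 24p - 96. Dividing through by 12 gives the monic gcd p^2 + 2p - 8.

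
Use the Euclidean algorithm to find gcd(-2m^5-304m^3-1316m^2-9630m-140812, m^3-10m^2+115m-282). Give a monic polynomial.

Euclidean algorithm in ℚ[m]:
  -2m^5-304m^3-1316m^2-9630m-140812 = (-2m^2-20m-274)(m^3-10m^2+115m-282) + (-2320m^2+16240m-218080)
  m^3-10m^2+115m-282 = (-(1/2320)m+3/2320)(-2320m^2+16240m-218080) + (0)
Last nonzero remainder: -2320m^2+16240m-218080. Dividing through by -2320 gives the monic gcd m^2-7m+94.

m^2-7m+94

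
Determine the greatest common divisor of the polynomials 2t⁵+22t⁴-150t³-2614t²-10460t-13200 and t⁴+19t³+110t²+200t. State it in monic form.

t³+19t²+110t+200

Euclidean algorithm in ℚ[t]:
  2t⁵+22t⁴-150t³-2614t²-10460t-13200 = (2t-16)(t⁴+19t³+110t²+200t) + (-66t³-1254t²-7260t-13200)
  t⁴+19t³+110t²+200t = (-(1/66)t)(-66t³-1254t²-7260t-13200) + (0)
Last nonzero remainder: -66t³-1254t²-7260t-13200. Dividing through by -66 gives the monic gcd t³+19t²+110t+200.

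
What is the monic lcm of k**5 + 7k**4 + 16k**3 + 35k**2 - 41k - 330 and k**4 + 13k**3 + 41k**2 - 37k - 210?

k**6 + 14k**5 + 65k**4 + 147k**3 + 204k**2 - 617k - 2310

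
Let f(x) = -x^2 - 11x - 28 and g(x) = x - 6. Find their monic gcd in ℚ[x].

Euclidean algorithm in ℚ[x]:
  -x^2 - 11x - 28 = (-x - 17)(x - 6) + (-130)
  x - 6 = (-(1/130)x + 3/65)(-130) + (0)
The last nonzero remainder is the constant -130, so the polynomials are coprime and gcd = 1.

1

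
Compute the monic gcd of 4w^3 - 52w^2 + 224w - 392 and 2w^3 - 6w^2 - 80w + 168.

By polynomial division,
  4w^3 - 52w^2 + 224w - 392 = (2)(2w^3 - 6w^2 - 80w + 168) + (-40w^2 + 384w - 728)
  2w^3 - 6w^2 - 80w + 168 = (-(1/20)w - 33/100)(-40w^2 + 384w - 728) + ((258/25)w - 1806/25)
  -40w^2 + 384w - 728 = (-(500/129)w + 1300/129)((258/25)w - 1806/25) + (0)
Last nonzero remainder: (258/25)w - 1806/25. Dividing through by 258/25 gives the monic gcd w - 7.

w - 7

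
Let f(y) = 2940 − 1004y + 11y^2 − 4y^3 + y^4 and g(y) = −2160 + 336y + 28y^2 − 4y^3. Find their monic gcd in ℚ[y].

By polynomial division,
  y^4 − 4y^3 + 11y^2 − 1004y + 2940 = (−(1/4)y − 3/4)(−4y^3 + 28y^2 + 336y − 2160) + (116y^2 − 1292y + 1320)
  −4y^3 + 28y^2 + 336y − 2160 = (−(1/29)y − 120/841)(116y^2 − 1292y + 1320) + ((165816/841)y − 1658160/841)
  116y^2 − 1292y + 1320 = ((24389/41454)y − 9251/13818)((165816/841)y − 1658160/841) + (0)
Last nonzero remainder: (165816/841)y − 1658160/841. Dividing through by 165816/841 gives the monic gcd y − 10.

−10 + y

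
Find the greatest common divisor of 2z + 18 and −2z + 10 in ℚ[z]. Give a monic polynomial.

1

Repeated division with remainder:
  2z + 18 = (−1)(−2z + 10) + (28)
  −2z + 10 = (−(1/14)z + 5/14)(28) + (0)
The last nonzero remainder is the constant 28, so the polynomials are coprime and gcd = 1.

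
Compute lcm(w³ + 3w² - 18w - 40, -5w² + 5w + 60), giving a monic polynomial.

By polynomial division,
  w³ + 3w² - 18w - 40 = (-(1/5)w - 4/5)(-5w² + 5w + 60) + (-2w + 8)
  -5w² + 5w + 60 = ((5/2)w + 15/2)(-2w + 8) + (0)
Last nonzero remainder: -2w + 8. Dividing through by -2 gives the monic gcd w - 4.
Then lcm(f, g) = f·g / gcd(f, g); expanding and making the result monic gives the answer.

w⁴ + 6w³ - 9w² - 94w - 120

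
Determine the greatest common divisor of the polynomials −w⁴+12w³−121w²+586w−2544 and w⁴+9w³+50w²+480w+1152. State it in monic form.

Euclidean algorithm in ℚ[w]:
  −w⁴+12w³−121w²+586w−2544 = (−1)(w⁴+9w³+50w²+480w+1152) + (21w³−71w²+1066w−1392)
  w⁴+9w³+50w²+480w+1152 = ((1/21)w+260/441)(21w³−71w²+1066w−1392) + ((18124/441)w²−(36248/441)w+289984/147)
  21w³−71w²+1066w−1392 = ((9261/18124)w−12789/18124)((18124/441)w²−(36248/441)w+289984/147) + (0)
Last nonzero remainder: (18124/441)w²−(36248/441)w+289984/147. Dividing through by 18124/441 gives the monic gcd w²−2w+48.

w²−2w+48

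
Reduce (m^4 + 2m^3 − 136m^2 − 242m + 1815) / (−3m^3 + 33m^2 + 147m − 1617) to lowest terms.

(−m^3 − 13m^2 − 7m + 165)/(3m^2 − 147)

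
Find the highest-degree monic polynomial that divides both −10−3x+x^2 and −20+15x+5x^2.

1

Euclidean algorithm in ℚ[x]:
  x^2−3x−10 = (1/5)(5x^2+15x−20) + (−6x−6)
  5x^2+15x−20 = (−(5/6)x−5/3)(−6x−6) + (−30)
  −6x−6 = ((1/5)x+1/5)(−30) + (0)
The last nonzero remainder is the constant −30, so the polynomials are coprime and gcd = 1.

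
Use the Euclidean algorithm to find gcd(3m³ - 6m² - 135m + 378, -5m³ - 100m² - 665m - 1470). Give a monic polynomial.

By polynomial division,
  3m³ - 6m² - 135m + 378 = (-3/5)(-5m³ - 100m² - 665m - 1470) + (-66m² - 534m - 504)
  -5m³ - 100m² - 665m - 1470 = ((5/66)m + 655/726)(-66m² - 534m - 504) + (-(17550/121)m - 122850/121)
  -66m² - 534m - 504 = ((1331/2925)m + 484/975)(-(17550/121)m - 122850/121) + (0)
Last nonzero remainder: -(17550/121)m - 122850/121. Dividing through by -17550/121 gives the monic gcd m + 7.

m + 7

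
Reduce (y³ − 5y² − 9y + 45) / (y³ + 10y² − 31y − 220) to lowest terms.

(y² − 9)/(y² + 15y + 44)

By polynomial division,
  y³ − 5y² − 9y + 45 = (y³ + 10y² − 31y − 220) + (−15y² + 22y + 265)
  y³ + 10y² − 31y − 220 = (−(1/15)y − 172/225)(−15y² + 22y + 265) + ((784/225)y − 784/45)
  −15y² + 22y + 265 = (−(3375/784)y − 11925/784)((784/225)y − 784/45) + (0)
Last nonzero remainder: (784/225)y − 784/45. Dividing through by 784/225 gives the monic gcd y − 5.
Cancel y − 5 from numerator and denominator to get the reduced form.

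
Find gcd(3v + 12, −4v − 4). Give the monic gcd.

Euclidean algorithm in ℚ[v]:
  3v + 12 = (−3/4)(−4v − 4) + (9)
  −4v − 4 = (−(4/9)v − 4/9)(9) + (0)
The last nonzero remainder is the constant 9, so the polynomials are coprime and gcd = 1.

1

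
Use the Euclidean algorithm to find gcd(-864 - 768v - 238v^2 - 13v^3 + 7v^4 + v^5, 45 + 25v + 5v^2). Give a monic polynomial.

Euclidean algorithm in ℚ[v]:
  v^5 + 7v^4 - 13v^3 - 238v^2 - 768v - 864 = ((1/5)v^3 + (2/5)v^2 - (32/5)v - 96/5)(5v^2 + 25v + 45) + (0)
Last nonzero remainder: 5v^2 + 25v + 45. Dividing through by 5 gives the monic gcd v^2 + 5v + 9.

9 + 5v + v^2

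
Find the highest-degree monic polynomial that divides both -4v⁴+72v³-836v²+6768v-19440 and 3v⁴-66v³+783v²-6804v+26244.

v³-13v²+144v-972

By polynomial division,
  -4v⁴+72v³-836v²+6768v-19440 = (-4/3)(3v⁴-66v³+783v²-6804v+26244) + (-16v³+208v²-2304v+15552)
  3v⁴-66v³+783v²-6804v+26244 = (-(3/16)v+27/16)(-16v³+208v²-2304v+15552) + (0)
Last nonzero remainder: -16v³+208v²-2304v+15552. Dividing through by -16 gives the monic gcd v³-13v²+144v-972.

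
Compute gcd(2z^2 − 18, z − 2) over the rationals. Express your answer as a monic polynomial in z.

1

Euclidean algorithm in ℚ[z]:
  2z^2 − 18 = (2z + 4)(z − 2) + (−10)
  z − 2 = (−(1/10)z + 1/5)(−10) + (0)
The last nonzero remainder is the constant −10, so the polynomials are coprime and gcd = 1.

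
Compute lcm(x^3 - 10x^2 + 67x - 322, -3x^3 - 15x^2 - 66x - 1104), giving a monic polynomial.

Euclidean algorithm in ℚ[x]:
  x^3 - 10x^2 + 67x - 322 = (-1/3)(-3x^3 - 15x^2 - 66x - 1104) + (-15x^2 + 45x - 690)
  -3x^3 - 15x^2 - 66x - 1104 = ((1/5)x + 8/5)(-15x^2 + 45x - 690) + (0)
Last nonzero remainder: -15x^2 + 45x - 690. Dividing through by -15 gives the monic gcd x^2 - 3x + 46.
Then lcm(f, g) = f·g / gcd(f, g); expanding and making the result monic gives the answer.

x^4 - 2x^3 - 13x^2 + 214x - 2576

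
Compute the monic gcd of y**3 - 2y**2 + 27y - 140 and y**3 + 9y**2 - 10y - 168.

y - 4

Euclidean algorithm in ℚ[y]:
  y**3 - 2y**2 + 27y - 140 = (y**3 + 9y**2 - 10y - 168) + (-11y**2 + 37y + 28)
  y**3 + 9y**2 - 10y - 168 = (-(1/11)y - 136/121)(-11y**2 + 37y + 28) + ((4130/121)y - 16520/121)
  -11y**2 + 37y + 28 = (-(1331/4130)y - 121/590)((4130/121)y - 16520/121) + (0)
Last nonzero remainder: (4130/121)y - 16520/121. Dividing through by 4130/121 gives the monic gcd y - 4.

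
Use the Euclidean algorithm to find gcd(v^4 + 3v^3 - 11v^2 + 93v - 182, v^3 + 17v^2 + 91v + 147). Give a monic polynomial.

v + 7

Apply the Euclidean algorithm:
  v^4 + 3v^3 - 11v^2 + 93v - 182 = (v - 14)(v^3 + 17v^2 + 91v + 147) + (136v^2 + 1220v + 1876)
  v^3 + 17v^2 + 91v + 147 = ((1/136)v + 273/4624)(136v^2 + 1220v + 1876) + ((5985/1156)v + 41895/1156)
  136v^2 + 1220v + 1876 = ((157216/5985)v + 309808/5985)((5985/1156)v + 41895/1156) + (0)
Last nonzero remainder: (5985/1156)v + 41895/1156. Dividing through by 5985/1156 gives the monic gcd v + 7.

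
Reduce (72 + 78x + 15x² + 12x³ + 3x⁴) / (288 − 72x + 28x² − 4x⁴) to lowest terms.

(−3 − 3x)/(−12 + 4x)

Repeated division with remainder:
  3x⁴ + 12x³ + 15x² + 78x + 72 = (−3/4)(−4x⁴ + 28x² − 72x + 288) + (12x³ + 36x² + 24x + 288)
  −4x⁴ + 28x² − 72x + 288 = (−(1/3)x + 1)(12x³ + 36x² + 24x + 288) + (0)
Last nonzero remainder: 12x³ + 36x² + 24x + 288. Dividing through by 12 gives the monic gcd x³ + 3x² + 2x + 24.
Cancel x³ + 3x² + 2x + 24 from numerator and denominator to get the reduced form.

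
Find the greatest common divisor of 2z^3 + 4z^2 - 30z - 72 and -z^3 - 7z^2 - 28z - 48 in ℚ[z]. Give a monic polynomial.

Repeated division with remainder:
  2z^3 + 4z^2 - 30z - 72 = (-2)(-z^3 - 7z^2 - 28z - 48) + (-10z^2 - 86z - 168)
  -z^3 - 7z^2 - 28z - 48 = ((1/10)z - 4/25)(-10z^2 - 86z - 168) + (-(624/25)z - 1872/25)
  -10z^2 - 86z - 168 = ((125/312)z + 175/78)(-(624/25)z - 1872/25) + (0)
Last nonzero remainder: -(624/25)z - 1872/25. Dividing through by -624/25 gives the monic gcd z + 3.

z + 3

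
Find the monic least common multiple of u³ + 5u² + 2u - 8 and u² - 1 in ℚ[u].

u⁴ + 6u³ + 7u² - 6u - 8

Euclidean algorithm in ℚ[u]:
  u³ + 5u² + 2u - 8 = (u + 5)(u² - 1) + (3u - 3)
  u² - 1 = ((1/3)u + 1/3)(3u - 3) + (0)
Last nonzero remainder: 3u - 3. Dividing through by 3 gives the monic gcd u - 1.
Then lcm(f, g) = f·g / gcd(f, g); expanding and making the result monic gives the answer.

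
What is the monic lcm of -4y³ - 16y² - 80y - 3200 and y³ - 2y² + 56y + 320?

y⁴ + 8y³ + 36y² + 880y + 3200

By polynomial division,
  -4y³ - 16y² - 80y - 3200 = (-4)(y³ - 2y² + 56y + 320) + (-24y² + 144y - 1920)
  y³ - 2y² + 56y + 320 = (-(1/24)y - 1/6)(-24y² + 144y - 1920) + (0)
Last nonzero remainder: -24y² + 144y - 1920. Dividing through by -24 gives the monic gcd y² - 6y + 80.
Then lcm(f, g) = f·g / gcd(f, g); expanding and making the result monic gives the answer.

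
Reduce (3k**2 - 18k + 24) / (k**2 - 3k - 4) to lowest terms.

Euclidean algorithm in ℚ[k]:
  3k**2 - 18k + 24 = (3)(k**2 - 3k - 4) + (-9k + 36)
  k**2 - 3k - 4 = (-(1/9)k - 1/9)(-9k + 36) + (0)
Last nonzero remainder: -9k + 36. Dividing through by -9 gives the monic gcd k - 4.
Cancel k - 4 from numerator and denominator to get the reduced form.

(3k - 6)/(k + 1)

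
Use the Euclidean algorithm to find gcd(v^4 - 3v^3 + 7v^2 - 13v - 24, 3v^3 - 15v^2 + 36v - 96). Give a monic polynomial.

Repeated division with remainder:
  v^4 - 3v^3 + 7v^2 - 13v - 24 = ((1/3)v + 2/3)(3v^3 - 15v^2 + 36v - 96) + (5v^2 - 5v + 40)
  3v^3 - 15v^2 + 36v - 96 = ((3/5)v - 12/5)(5v^2 - 5v + 40) + (0)
Last nonzero remainder: 5v^2 - 5v + 40. Dividing through by 5 gives the monic gcd v^2 - v + 8.

v^2 - v + 8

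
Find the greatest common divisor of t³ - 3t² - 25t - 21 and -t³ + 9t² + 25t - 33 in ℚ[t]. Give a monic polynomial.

t + 3

Apply the Euclidean algorithm:
  t³ - 3t² - 25t - 21 = (-1)(-t³ + 9t² + 25t - 33) + (6t² - 54)
  -t³ + 9t² + 25t - 33 = (-(1/6)t + 3/2)(6t² - 54) + (16t + 48)
  6t² - 54 = ((3/8)t - 9/8)(16t + 48) + (0)
Last nonzero remainder: 16t + 48. Dividing through by 16 gives the monic gcd t + 3.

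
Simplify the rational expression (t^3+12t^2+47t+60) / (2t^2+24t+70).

Euclidean algorithm in ℚ[t]:
  t^3+12t^2+47t+60 = ((1/2)t)(2t^2+24t+70) + (12t+60)
  2t^2+24t+70 = ((1/6)t+7/6)(12t+60) + (0)
Last nonzero remainder: 12t+60. Dividing through by 12 gives the monic gcd t+5.
Cancel t+5 from numerator and denominator to get the reduced form.

(t^2+7t+12)/(2t+14)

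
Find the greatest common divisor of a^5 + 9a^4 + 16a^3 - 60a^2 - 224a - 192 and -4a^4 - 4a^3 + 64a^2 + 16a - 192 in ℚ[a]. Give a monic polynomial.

Repeated division with remainder:
  a^5 + 9a^4 + 16a^3 - 60a^2 - 224a - 192 = (-(1/4)a - 2)(-4a^4 - 4a^3 + 64a^2 + 16a - 192) + (24a^3 + 72a^2 - 240a - 576)
  -4a^4 - 4a^3 + 64a^2 + 16a - 192 = (-(1/6)a + 1/3)(24a^3 + 72a^2 - 240a - 576) + (0)
Last nonzero remainder: 24a^3 + 72a^2 - 240a - 576. Dividing through by 24 gives the monic gcd a^3 + 3a^2 - 10a - 24.

a^3 + 3a^2 - 10a - 24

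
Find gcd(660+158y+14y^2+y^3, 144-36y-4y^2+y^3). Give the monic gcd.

Apply the Euclidean algorithm:
  y^3+14y^2+158y+660 = (y^3-4y^2-36y+144) + (18y^2+194y+516)
  y^3-4y^2-36y+144 = ((1/18)y-133/162)(18y^2+194y+516) + ((7663/81)y+15326/27)
  18y^2+194y+516 = ((1458/7663)y+6966/7663)((7663/81)y+15326/27) + (0)
Last nonzero remainder: (7663/81)y+15326/27. Dividing through by 7663/81 gives the monic gcd y+6.

6+y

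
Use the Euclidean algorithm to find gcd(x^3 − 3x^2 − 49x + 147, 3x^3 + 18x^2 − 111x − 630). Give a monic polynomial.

x + 7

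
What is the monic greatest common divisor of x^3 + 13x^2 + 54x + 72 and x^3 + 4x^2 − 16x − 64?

x + 4

Repeated division with remainder:
  x^3 + 13x^2 + 54x + 72 = (x^3 + 4x^2 − 16x − 64) + (9x^2 + 70x + 136)
  x^3 + 4x^2 − 16x − 64 = ((1/9)x − 34/81)(9x^2 + 70x + 136) + (−(140/81)x − 560/81)
  9x^2 + 70x + 136 = (−(729/140)x − 1377/70)(−(140/81)x − 560/81) + (0)
Last nonzero remainder: −(140/81)x − 560/81. Dividing through by −140/81 gives the monic gcd x + 4.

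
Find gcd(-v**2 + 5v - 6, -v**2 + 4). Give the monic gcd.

v - 2

Repeated division with remainder:
  -v**2 + 5v - 6 = (-v**2 + 4) + (5v - 10)
  -v**2 + 4 = (-(1/5)v - 2/5)(5v - 10) + (0)
Last nonzero remainder: 5v - 10. Dividing through by 5 gives the monic gcd v - 2.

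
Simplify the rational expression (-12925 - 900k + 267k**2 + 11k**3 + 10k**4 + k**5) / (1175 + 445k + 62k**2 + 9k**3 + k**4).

(-55 + 6k + k**2)/(5 + k)

By polynomial division,
  k**5 + 10k**4 + 11k**3 + 267k**2 - 900k - 12925 = (k + 1)(k**4 + 9k**3 + 62k**2 + 445k + 1175) + (-60k**3 - 240k**2 - 2520k - 14100)
  k**4 + 9k**3 + 62k**2 + 445k + 1175 = (-(1/60)k - 1/12)(-60k**3 - 240k**2 - 2520k - 14100) + (0)
Last nonzero remainder: -60k**3 - 240k**2 - 2520k - 14100. Dividing through by -60 gives the monic gcd k**3 + 4k**2 + 42k + 235.
Cancel k**3 + 4k**2 + 42k + 235 from numerator and denominator to get the reduced form.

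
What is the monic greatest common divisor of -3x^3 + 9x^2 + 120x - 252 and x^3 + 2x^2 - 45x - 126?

x^2 - x - 42

By polynomial division,
  -3x^3 + 9x^2 + 120x - 252 = (-3)(x^3 + 2x^2 - 45x - 126) + (15x^2 - 15x - 630)
  x^3 + 2x^2 - 45x - 126 = ((1/15)x + 1/5)(15x^2 - 15x - 630) + (0)
Last nonzero remainder: 15x^2 - 15x - 630. Dividing through by 15 gives the monic gcd x^2 - x - 42.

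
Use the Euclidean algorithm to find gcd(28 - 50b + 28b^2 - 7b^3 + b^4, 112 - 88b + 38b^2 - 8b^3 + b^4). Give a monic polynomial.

Euclidean algorithm in ℚ[b]:
  b^4 - 7b^3 + 28b^2 - 50b + 28 = (b^4 - 8b^3 + 38b^2 - 88b + 112) + (b^3 - 10b^2 + 38b - 84)
  b^4 - 8b^3 + 38b^2 - 88b + 112 = (b + 2)(b^3 - 10b^2 + 38b - 84) + (20b^2 - 80b + 280)
  b^3 - 10b^2 + 38b - 84 = ((1/20)b - 3/10)(20b^2 - 80b + 280) + (0)
Last nonzero remainder: 20b^2 - 80b + 280. Dividing through by 20 gives the monic gcd b^2 - 4b + 14.

14 - 4b + b^2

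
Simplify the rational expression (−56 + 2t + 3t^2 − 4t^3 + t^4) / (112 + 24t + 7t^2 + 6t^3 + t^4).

(−8 − 2t + t^2)/(16 + 8t + t^2)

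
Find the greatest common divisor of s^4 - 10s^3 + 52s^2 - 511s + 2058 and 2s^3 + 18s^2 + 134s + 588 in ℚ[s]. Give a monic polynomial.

s^2 + 3s + 49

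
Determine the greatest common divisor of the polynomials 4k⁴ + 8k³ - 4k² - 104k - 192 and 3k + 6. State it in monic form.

Repeated division with remainder:
  4k⁴ + 8k³ - 4k² - 104k - 192 = ((4/3)k³ - (4/3)k - 32)(3k + 6) + (0)
Last nonzero remainder: 3k + 6. Dividing through by 3 gives the monic gcd k + 2.

k + 2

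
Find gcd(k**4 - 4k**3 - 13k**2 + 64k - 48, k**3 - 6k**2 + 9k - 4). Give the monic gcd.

k**2 - 5k + 4

By polynomial division,
  k**4 - 4k**3 - 13k**2 + 64k - 48 = (k + 2)(k**3 - 6k**2 + 9k - 4) + (-10k**2 + 50k - 40)
  k**3 - 6k**2 + 9k - 4 = (-(1/10)k + 1/10)(-10k**2 + 50k - 40) + (0)
Last nonzero remainder: -10k**2 + 50k - 40. Dividing through by -10 gives the monic gcd k**2 - 5k + 4.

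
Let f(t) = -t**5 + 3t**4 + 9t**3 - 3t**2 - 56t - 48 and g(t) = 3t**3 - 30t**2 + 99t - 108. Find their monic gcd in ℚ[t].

t**2 - 7t + 12

By polynomial division,
  -t**5 + 3t**4 + 9t**3 - 3t**2 - 56t - 48 = (-(1/3)t**2 - (7/3)t - 28/3)(3t**3 - 30t**2 + 99t - 108) + (-88t**2 + 616t - 1056)
  3t**3 - 30t**2 + 99t - 108 = (-(3/88)t + 9/88)(-88t**2 + 616t - 1056) + (0)
Last nonzero remainder: -88t**2 + 616t - 1056. Dividing through by -88 gives the monic gcd t**2 - 7t + 12.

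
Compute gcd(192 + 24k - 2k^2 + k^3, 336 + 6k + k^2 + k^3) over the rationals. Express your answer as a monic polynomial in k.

Repeated division with remainder:
  k^3 - 2k^2 + 24k + 192 = (k^3 + k^2 + 6k + 336) + (-3k^2 + 18k - 144)
  k^3 + k^2 + 6k + 336 = (-(1/3)k - 7/3)(-3k^2 + 18k - 144) + (0)
Last nonzero remainder: -3k^2 + 18k - 144. Dividing through by -3 gives the monic gcd k^2 - 6k + 48.

48 - 6k + k^2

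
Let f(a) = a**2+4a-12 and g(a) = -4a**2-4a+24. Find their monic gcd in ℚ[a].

Repeated division with remainder:
  a**2+4a-12 = (-1/4)(-4a**2-4a+24) + (3a-6)
  -4a**2-4a+24 = (-(4/3)a-4)(3a-6) + (0)
Last nonzero remainder: 3a-6. Dividing through by 3 gives the monic gcd a-2.

a-2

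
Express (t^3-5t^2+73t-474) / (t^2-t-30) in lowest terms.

Euclidean algorithm in ℚ[t]:
  t^3-5t^2+73t-474 = (t-4)(t^2-t-30) + (99t-594)
  t^2-t-30 = ((1/99)t+5/99)(99t-594) + (0)
Last nonzero remainder: 99t-594. Dividing through by 99 gives the monic gcd t-6.
Cancel t-6 from numerator and denominator to get the reduced form.

(t^2+t+79)/(t+5)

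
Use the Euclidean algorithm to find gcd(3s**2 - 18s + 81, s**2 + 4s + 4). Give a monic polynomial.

Euclidean algorithm in ℚ[s]:
  3s**2 - 18s + 81 = (3)(s**2 + 4s + 4) + (-30s + 69)
  s**2 + 4s + 4 = (-(1/30)s - 21/100)(-30s + 69) + (1849/100)
  -30s + 69 = (-(3000/1849)s + 6900/1849)(1849/100) + (0)
The last nonzero remainder is the constant 1849/100, so the polynomials are coprime and gcd = 1.

1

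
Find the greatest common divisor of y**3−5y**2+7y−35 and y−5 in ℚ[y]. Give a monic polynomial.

y−5

By polynomial division,
  y**3−5y**2+7y−35 = (y**2+7)(y−5) + (0)
The last nonzero remainder y−5 is already monic.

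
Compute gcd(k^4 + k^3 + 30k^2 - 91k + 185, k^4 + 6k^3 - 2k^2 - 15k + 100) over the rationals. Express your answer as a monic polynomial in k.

k^2 - 3k + 5

By polynomial division,
  k^4 + k^3 + 30k^2 - 91k + 185 = (k^4 + 6k^3 - 2k^2 - 15k + 100) + (-5k^3 + 32k^2 - 76k + 85)
  k^4 + 6k^3 - 2k^2 - 15k + 100 = (-(1/5)k - 62/25)(-5k^3 + 32k^2 - 76k + 85) + ((1554/25)k^2 - (4662/25)k + 1554/5)
  -5k^3 + 32k^2 - 76k + 85 = (-(125/1554)k + 425/1554)((1554/25)k^2 - (4662/25)k + 1554/5) + (0)
Last nonzero remainder: (1554/25)k^2 - (4662/25)k + 1554/5. Dividing through by 1554/25 gives the monic gcd k^2 - 3k + 5.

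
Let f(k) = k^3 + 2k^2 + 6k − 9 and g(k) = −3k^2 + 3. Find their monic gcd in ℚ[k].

k − 1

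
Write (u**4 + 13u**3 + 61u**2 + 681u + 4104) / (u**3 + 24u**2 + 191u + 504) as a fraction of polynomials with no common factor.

(u**2 − 4u + 57)/(u + 7)

Repeated division with remainder:
  u**4 + 13u**3 + 61u**2 + 681u + 4104 = (u − 11)(u**3 + 24u**2 + 191u + 504) + (134u**2 + 2278u + 9648)
  u**3 + 24u**2 + 191u + 504 = ((1/134)u + 7/134)(134u**2 + 2278u + 9648) + (0)
Last nonzero remainder: 134u**2 + 2278u + 9648. Dividing through by 134 gives the monic gcd u**2 + 17u + 72.
Cancel u**2 + 17u + 72 from numerator and denominator to get the reduced form.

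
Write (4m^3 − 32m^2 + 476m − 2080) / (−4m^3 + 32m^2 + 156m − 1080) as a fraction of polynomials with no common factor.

(−m^2 + 3m − 104)/(m^2 − 3m − 54)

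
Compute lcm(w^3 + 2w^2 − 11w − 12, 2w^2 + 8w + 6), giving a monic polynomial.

By polynomial division,
  w^3 + 2w^2 − 11w − 12 = ((1/2)w − 1)(2w^2 + 8w + 6) + (−6w − 6)
  2w^2 + 8w + 6 = (−(1/3)w − 1)(−6w − 6) + (0)
Last nonzero remainder: −6w − 6. Dividing through by −6 gives the monic gcd w + 1.
Then lcm(f, g) = f·g / gcd(f, g); expanding and making the result monic gives the answer.

w^4 + 5w^3 − 5w^2 − 45w − 36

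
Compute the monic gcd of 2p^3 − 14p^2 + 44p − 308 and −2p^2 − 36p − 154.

Repeated division with remainder:
  2p^3 − 14p^2 + 44p − 308 = (−p + 25)(−2p^2 − 36p − 154) + (790p + 3542)
  −2p^2 − 36p − 154 = (−(1/395)p − 5339/156025)(790p + 3542) + (−5117112/156025)
  790p + 3542 = (−(61629875/2558556)p − 3588575/33228)(−5117112/156025) + (0)
The last nonzero remainder is the constant −5117112/156025, so the polynomials are coprime and gcd = 1.

1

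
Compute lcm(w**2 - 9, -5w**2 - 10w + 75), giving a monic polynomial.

w**3 + 5w**2 - 9w - 45

Euclidean algorithm in ℚ[w]:
  w**2 - 9 = (-1/5)(-5w**2 - 10w + 75) + (-2w + 6)
  -5w**2 - 10w + 75 = ((5/2)w + 25/2)(-2w + 6) + (0)
Last nonzero remainder: -2w + 6. Dividing through by -2 gives the monic gcd w - 3.
Then lcm(f, g) = f·g / gcd(f, g); expanding and making the result monic gives the answer.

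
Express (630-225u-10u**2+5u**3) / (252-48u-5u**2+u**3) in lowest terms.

(-15+5u)/(-6+u)

By polynomial division,
  5u**3-10u**2-225u+630 = (5)(u**3-5u**2-48u+252) + (15u**2+15u-630)
  u**3-5u**2-48u+252 = ((1/15)u-2/5)(15u**2+15u-630) + (0)
Last nonzero remainder: 15u**2+15u-630. Dividing through by 15 gives the monic gcd u**2+u-42.
Cancel u**2+u-42 from numerator and denominator to get the reduced form.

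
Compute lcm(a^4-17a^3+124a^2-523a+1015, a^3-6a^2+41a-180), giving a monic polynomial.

a^6-18a^5+177a^4-1259a^3+6002a^2-19843a+36540

Repeated division with remainder:
  a^4-17a^3+124a^2-523a+1015 = (a-11)(a^3-6a^2+41a-180) + (17a^2+108a-965)
  a^3-6a^2+41a-180 = ((1/17)a-210/289)(17a^2+108a-965) + ((50934/289)a-254670/289)
  17a^2+108a-965 = ((4913/50934)a+55777/50934)((50934/289)a-254670/289) + (0)
Last nonzero remainder: (50934/289)a-254670/289. Dividing through by 50934/289 gives the monic gcd a-5.
Then lcm(f, g) = f·g / gcd(f, g); expanding and making the result monic gives the answer.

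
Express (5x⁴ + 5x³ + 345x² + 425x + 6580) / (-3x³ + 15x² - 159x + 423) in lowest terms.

Euclidean algorithm in ℚ[x]:
  5x⁴ + 5x³ + 345x² + 425x + 6580 = (-(5/3)x - 10)(-3x³ + 15x² - 159x + 423) + (230x² - 460x + 10810)
  -3x³ + 15x² - 159x + 423 = (-(3/230)x + 9/230)(230x² - 460x + 10810) + (0)
Last nonzero remainder: 230x² - 460x + 10810. Dividing through by 230 gives the monic gcd x² - 2x + 47.
Cancel x² - 2x + 47 from numerator and denominator to get the reduced form.

(-5x² - 15x - 140)/(3x - 9)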